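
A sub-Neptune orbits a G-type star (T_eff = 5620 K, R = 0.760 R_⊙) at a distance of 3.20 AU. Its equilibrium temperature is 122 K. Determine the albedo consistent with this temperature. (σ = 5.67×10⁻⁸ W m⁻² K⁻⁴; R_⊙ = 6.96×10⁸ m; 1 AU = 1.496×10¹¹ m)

A ≈ 0.27

R_⋆ = 0.760 × 6.96×10⁸ = 5.29×10⁸ m.
d = 3.20 AU = 4.79×10¹¹ m.
L = 4πR_⋆²σT_⋆⁴ = 4π(5.29×10⁸)² × 5.67×10⁻⁸ × (5620)⁴ = 1.99×10²⁶ W.
S = L/(4πd²) = 69.1 W m⁻².
From T_eq⁴ = S(1−A)/(4σ): 1−A = 4σT_eq⁴/S.
1−A = 4 × 5.67×10⁻⁸ × (122)⁴ / 69.1 = 0.728.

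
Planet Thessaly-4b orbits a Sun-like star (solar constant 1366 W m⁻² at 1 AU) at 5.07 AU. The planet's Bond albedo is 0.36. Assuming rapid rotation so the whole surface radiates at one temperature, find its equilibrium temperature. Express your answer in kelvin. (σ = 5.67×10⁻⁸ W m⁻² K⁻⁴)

T_eq ≈ 111 K

Flux at 5.07 AU: S = 1366/5.07² = 53.1 W m⁻².
Energy balance: absorbed = emitted ⇒ πR²·S(1−A) = 4πR²·σT_eq⁴, so T_eq⁴ = S(1−A)/(4σ).
T_eq = [53.1 × 0.64 / (4 × 5.67×10⁻⁸)]^(1/4) = (1.50×10⁸)^(1/4) = 111 K.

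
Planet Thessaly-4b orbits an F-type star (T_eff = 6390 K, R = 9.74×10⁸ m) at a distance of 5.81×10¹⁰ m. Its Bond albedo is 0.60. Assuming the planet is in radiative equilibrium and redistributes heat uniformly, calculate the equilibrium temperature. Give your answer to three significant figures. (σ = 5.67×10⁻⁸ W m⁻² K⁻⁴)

T_eq ≈ 465 K

L = 4πR_⋆²σT_⋆⁴ = 4π(9.74×10⁸)² × 5.67×10⁻⁸ × (6390)⁴ = 1.13×10²⁷ W.
S = L/(4πd²) = 2.66×10⁴ W m⁻².
Energy balance: absorbed = emitted ⇒ πR²·S(1−A) = 4πR²·σT_eq⁴, so T_eq⁴ = S(1−A)/(4σ).
T_eq = [2.66×10⁴ × 0.40 / (4 × 5.67×10⁻⁸)]^(1/4) = (4.69×10¹⁰)^(1/4) = 465 K.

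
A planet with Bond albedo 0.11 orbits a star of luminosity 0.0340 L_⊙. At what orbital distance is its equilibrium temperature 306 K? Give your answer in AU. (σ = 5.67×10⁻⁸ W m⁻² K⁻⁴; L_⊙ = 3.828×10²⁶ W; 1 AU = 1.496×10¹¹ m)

d ≈ 0.144 AU

L = 0.0340 × 3.828×10²⁶ = 1.30×10²⁵ W.
From T_eq⁴ = L(1−A)/(16πσd²): d = √[L(1−A)/(16πσT_eq⁴)].
d = √[1.30×10²⁵ × 0.89 / (16π × 5.67×10⁻⁸ × (306)⁴)] = 2.15×10¹⁰ m = 0.144 AU.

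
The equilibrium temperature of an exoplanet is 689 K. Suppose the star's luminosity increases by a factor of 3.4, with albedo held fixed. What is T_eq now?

T_eq ∝ L^(1/4) · d^(−1/2).
T′ = 689 × 3.4^(1/4) = 936 K.

T_eq ≈ 936 K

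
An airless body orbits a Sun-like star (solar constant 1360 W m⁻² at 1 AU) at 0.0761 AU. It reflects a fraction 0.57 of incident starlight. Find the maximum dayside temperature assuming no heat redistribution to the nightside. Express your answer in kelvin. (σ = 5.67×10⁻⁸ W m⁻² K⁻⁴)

T_ss ≈ 1160 K

Flux at 0.0761 AU: S = 1360/0.0761² = 2.35×10⁵ W m⁻².
With no redistribution each surface element balances locally: S(1−A) = σT⁴.
T = [2.35×10⁵ × 0.43 / 5.67×10⁻⁸]^(1/4) = (1.78×10¹²)^(1/4) = 1160 K.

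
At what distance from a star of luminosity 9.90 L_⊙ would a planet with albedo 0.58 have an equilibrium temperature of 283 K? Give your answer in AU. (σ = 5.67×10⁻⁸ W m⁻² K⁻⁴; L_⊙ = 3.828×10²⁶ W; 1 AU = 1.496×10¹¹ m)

d ≈ 1.97 AU

L = 9.90 × 3.828×10²⁶ = 3.79×10²⁷ W.
From T_eq⁴ = L(1−A)/(16πσd²): d = √[L(1−A)/(16πσT_eq⁴)].
d = √[3.79×10²⁷ × 0.42 / (16π × 5.67×10⁻⁸ × (283)⁴)] = 2.95×10¹¹ m = 1.97 AU.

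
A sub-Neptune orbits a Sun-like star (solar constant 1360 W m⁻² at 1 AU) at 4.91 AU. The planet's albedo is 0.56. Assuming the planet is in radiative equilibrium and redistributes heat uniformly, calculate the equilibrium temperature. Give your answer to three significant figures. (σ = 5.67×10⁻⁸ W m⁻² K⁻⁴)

Flux at 4.91 AU: S = 1360/4.91² = 56.4 W m⁻².
Energy balance: absorbed = emitted ⇒ πR²·S(1−A) = 4πR²·σT_eq⁴, so T_eq⁴ = S(1−A)/(4σ).
T_eq = [56.4 × 0.44 / (4 × 5.67×10⁻⁸)]^(1/4) = (1.09×10⁸)^(1/4) = 102 K.

T_eq ≈ 102 K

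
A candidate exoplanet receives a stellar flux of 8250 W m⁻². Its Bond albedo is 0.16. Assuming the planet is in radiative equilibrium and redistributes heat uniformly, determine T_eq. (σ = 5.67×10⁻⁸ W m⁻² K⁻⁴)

Energy balance: absorbed = emitted ⇒ πR²·S(1−A) = 4πR²·σT_eq⁴, so T_eq⁴ = S(1−A)/(4σ).
T_eq = [8250 × 0.84 / (4 × 5.67×10⁻⁸)]^(1/4) = (3.06×10¹⁰)^(1/4) = 418 K.

T_eq ≈ 418 K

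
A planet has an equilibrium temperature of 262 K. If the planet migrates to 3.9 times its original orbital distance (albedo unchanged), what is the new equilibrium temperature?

T_eq ≈ 133 K

T_eq ∝ L^(1/4) · d^(−1/2).
T′ = 262 / 3.9^(1/2) = 133 K.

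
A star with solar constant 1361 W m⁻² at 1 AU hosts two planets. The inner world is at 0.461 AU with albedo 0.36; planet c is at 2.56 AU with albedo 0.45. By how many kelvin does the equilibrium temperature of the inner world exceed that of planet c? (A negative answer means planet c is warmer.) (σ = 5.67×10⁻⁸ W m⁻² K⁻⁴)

ΔT ≈ 216.8 K

T_eq = [S₀(1−A)/(4σd²)]^(1/4), so T ∝ (1−A)^(1/4) / √d.
T₁ = [1361×0.64/(4×5.67×10⁻⁸×0.461²)]^(1/4) = 366.65 K.
T₂ = [1361×0.55/(4×5.67×10⁻⁸×2.56²)]^(1/4) = 149.80 K.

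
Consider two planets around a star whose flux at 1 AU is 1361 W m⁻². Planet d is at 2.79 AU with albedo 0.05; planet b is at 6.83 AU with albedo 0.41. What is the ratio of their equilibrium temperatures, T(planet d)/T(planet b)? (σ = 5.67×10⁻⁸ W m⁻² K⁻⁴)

T₁/T₂ ≈ 1.762

T_eq = [S₀(1−A)/(4σd²)]^(1/4), so T ∝ (1−A)^(1/4) / √d.
T₁ = [1361×0.95/(4×5.67×10⁻⁸×2.79²)]^(1/4) = 164.51 K.
T₂ = [1361×0.59/(4×5.67×10⁻⁸×6.83²)]^(1/4) = 93.34 K.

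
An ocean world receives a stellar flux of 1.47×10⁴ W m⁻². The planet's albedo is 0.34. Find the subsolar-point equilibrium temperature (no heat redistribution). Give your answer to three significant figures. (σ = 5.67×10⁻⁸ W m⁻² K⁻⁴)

At the subsolar point the surface absorbs S(1−A) and emits σT⁴ per unit area — no factor of 4, since only the local patch is in balance.
T = [1.47×10⁴ × 0.66 / 5.67×10⁻⁸]^(1/4) = (1.71×10¹¹)^(1/4) = 643 K.

T_ss ≈ 643 K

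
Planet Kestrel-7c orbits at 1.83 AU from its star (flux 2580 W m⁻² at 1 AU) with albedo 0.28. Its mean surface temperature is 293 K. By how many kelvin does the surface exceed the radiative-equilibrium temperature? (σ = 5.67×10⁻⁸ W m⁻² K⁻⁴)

S = 2580/1.83² = 770.4 W m⁻².
T_eq = [S(1−A)/(4σ)]^(1/4) = [770.4×0.72/(4×5.67×10⁻⁸)]^(1/4) = 222.4 K.
ΔT = T_surf − T_eq = 293 − 222.4.

ΔT ≈ 70.6 K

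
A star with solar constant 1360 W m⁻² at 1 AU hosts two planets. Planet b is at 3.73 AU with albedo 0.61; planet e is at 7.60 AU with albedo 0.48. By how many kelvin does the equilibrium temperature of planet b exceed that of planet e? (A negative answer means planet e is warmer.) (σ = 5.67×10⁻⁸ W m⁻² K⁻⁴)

ΔT ≈ 28.1 K

T_eq = [S₀(1−A)/(4σd²)]^(1/4), so T ∝ (1−A)^(1/4) / √d.
T₁ = [1360×0.39/(4×5.67×10⁻⁸×3.73²)]^(1/4) = 113.86 K.
T₂ = [1360×0.52/(4×5.67×10⁻⁸×7.60²)]^(1/4) = 85.72 K.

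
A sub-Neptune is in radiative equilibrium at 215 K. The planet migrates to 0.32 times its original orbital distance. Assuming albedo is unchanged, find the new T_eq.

T_eq ∝ L^(1/4) · d^(−1/2).
T′ = 215 / 0.32^(1/2) = 380 K.

T_eq ≈ 380 K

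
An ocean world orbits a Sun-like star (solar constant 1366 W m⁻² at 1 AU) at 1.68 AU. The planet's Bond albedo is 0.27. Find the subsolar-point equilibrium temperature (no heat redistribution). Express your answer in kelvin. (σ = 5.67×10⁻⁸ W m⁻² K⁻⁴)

T_ss ≈ 281 K

Flux at 1.68 AU: S = 1366/1.68² = 484 W m⁻².
At the subsolar point the surface absorbs S(1−A) and emits σT⁴ per unit area — no factor of 4, since only the local patch is in balance.
T = [484 × 0.73 / 5.67×10⁻⁸]^(1/4) = (6.23×10⁹)^(1/4) = 281 K.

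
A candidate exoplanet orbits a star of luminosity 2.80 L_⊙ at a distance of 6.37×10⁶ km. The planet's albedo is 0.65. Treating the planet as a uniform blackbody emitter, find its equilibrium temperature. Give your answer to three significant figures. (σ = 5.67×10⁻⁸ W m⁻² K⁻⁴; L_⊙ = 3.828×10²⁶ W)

T_eq ≈ 1340 K

d = 6.37×10⁶ km = 6.37×10⁹ m.
L = 2.80 × 3.828×10²⁶ = 1.07×10²⁷ W.
Flux: S = L/(4πd²) = 1.07×10²⁷/(4π×(6.37×10⁹)²) = 2.10×10⁶ W m⁻².
Energy balance: absorbed = emitted ⇒ πR²·S(1−A) = 4πR²·σT_eq⁴, so T_eq⁴ = S(1−A)/(4σ).
T_eq = [2.10×10⁶ × 0.35 / (4 × 5.67×10⁻⁸)]^(1/4) = (3.24×10¹²)^(1/4) = 1340 K.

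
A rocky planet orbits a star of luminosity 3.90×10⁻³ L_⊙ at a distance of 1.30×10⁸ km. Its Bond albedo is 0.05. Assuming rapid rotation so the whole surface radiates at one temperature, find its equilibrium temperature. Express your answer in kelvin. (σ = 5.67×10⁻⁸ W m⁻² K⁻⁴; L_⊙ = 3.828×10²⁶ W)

T_eq ≈ 73.7 K

d = 1.30×10⁸ km = 1.30×10¹¹ m.
L = 3.90×10⁻³ × 3.828×10²⁶ = 1.49×10²⁴ W.
Flux: S = L/(4πd²) = 1.49×10²⁴/(4π×(1.30×10¹¹)²) = 7.03 W m⁻².
Energy balance: absorbed = emitted ⇒ πR²·S(1−A) = 4πR²·σT_eq⁴, so T_eq⁴ = S(1−A)/(4σ).
T_eq = [7.03 × 0.95 / (4 × 5.67×10⁻⁸)]^(1/4) = (2.94×10⁷)^(1/4) = 73.7 K.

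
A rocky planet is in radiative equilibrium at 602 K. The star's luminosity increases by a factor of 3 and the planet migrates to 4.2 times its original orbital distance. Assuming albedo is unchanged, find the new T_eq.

T_eq ∝ L^(1/4) · d^(−1/2).
T′ = 602 × 3^(1/4) / 4.2^(1/2) = 387 K.

T_eq ≈ 387 K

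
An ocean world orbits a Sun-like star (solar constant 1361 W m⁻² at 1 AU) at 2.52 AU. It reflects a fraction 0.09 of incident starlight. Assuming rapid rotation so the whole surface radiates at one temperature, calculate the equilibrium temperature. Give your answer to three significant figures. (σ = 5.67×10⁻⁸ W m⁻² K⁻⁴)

T_eq ≈ 171 K

Flux at 2.52 AU: S = 1361/2.52² = 214 W m⁻².
Energy balance: absorbed = emitted ⇒ πR²·S(1−A) = 4πR²·σT_eq⁴, so T_eq⁴ = S(1−A)/(4σ).
T_eq = [214 × 0.91 / (4 × 5.67×10⁻⁸)]^(1/4) = (8.60×10⁸)^(1/4) = 171 K.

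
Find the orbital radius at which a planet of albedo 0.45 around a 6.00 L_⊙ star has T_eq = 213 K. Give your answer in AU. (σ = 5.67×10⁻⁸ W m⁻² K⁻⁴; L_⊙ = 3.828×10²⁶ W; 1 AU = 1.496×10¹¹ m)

L = 6.00 × 3.828×10²⁶ = 2.30×10²⁷ W.
From T_eq⁴ = L(1−A)/(16πσd²): d = √[L(1−A)/(16πσT_eq⁴)].
d = √[2.30×10²⁷ × 0.55 / (16π × 5.67×10⁻⁸ × (213)⁴)] = 4.64×10¹¹ m = 3.10 AU.

d ≈ 3.10 AU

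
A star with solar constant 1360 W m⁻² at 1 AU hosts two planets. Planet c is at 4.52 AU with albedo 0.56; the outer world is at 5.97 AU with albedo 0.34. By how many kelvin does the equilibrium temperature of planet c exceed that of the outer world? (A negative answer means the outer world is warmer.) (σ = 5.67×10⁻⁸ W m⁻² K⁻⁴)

ΔT ≈ 3.9 K

T_eq = [S₀(1−A)/(4σd²)]^(1/4), so T ∝ (1−A)^(1/4) / √d.
T₁ = [1360×0.44/(4×5.67×10⁻⁸×4.52²)]^(1/4) = 106.60 K.
T₂ = [1360×0.66/(4×5.67×10⁻⁸×5.97²)]^(1/4) = 102.65 K.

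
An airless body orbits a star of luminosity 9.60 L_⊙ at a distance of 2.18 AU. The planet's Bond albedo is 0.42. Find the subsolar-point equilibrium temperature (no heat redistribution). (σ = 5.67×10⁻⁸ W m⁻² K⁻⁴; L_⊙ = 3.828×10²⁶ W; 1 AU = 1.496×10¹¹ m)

d = 2.18 AU = 3.26×10¹¹ m.
L = 9.60 × 3.828×10²⁶ = 3.67×10²⁷ W.
Flux: S = L/(4πd²) = 3.67×10²⁷/(4π×(3.26×10¹¹)²) = 2750 W m⁻².
At the subsolar point the surface absorbs S(1−A) and emits σT⁴ per unit area — no factor of 4, since only the local patch is in balance.
T = [2750 × 0.58 / 5.67×10⁻⁸]^(1/4) = (2.81×10¹⁰)^(1/4) = 410 K.

T_ss ≈ 410 K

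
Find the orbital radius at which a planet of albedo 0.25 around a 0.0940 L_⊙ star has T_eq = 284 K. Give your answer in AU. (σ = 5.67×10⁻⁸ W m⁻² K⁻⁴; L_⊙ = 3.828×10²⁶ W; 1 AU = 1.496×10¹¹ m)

d ≈ 0.255 AU

L = 0.0940 × 3.828×10²⁶ = 3.60×10²⁵ W.
From T_eq⁴ = L(1−A)/(16πσd²): d = √[L(1−A)/(16πσT_eq⁴)].
d = √[3.60×10²⁵ × 0.75 / (16π × 5.67×10⁻⁸ × (284)⁴)] = 3.82×10¹⁰ m = 0.255 AU.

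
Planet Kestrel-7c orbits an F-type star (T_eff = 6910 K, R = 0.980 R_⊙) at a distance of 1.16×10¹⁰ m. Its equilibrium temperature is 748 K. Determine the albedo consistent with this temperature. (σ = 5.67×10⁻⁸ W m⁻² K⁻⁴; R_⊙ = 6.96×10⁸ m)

R_⋆ = 0.980 × 6.96×10⁸ = 6.82×10⁸ m.
L = 4πR_⋆²σT_⋆⁴ = 4π(6.82×10⁸)² × 5.67×10⁻⁸ × (6910)⁴ = 7.56×10²⁶ W.
S = L/(4πd²) = 4.47×10⁵ W m⁻².
From T_eq⁴ = S(1−A)/(4σ): 1−A = 4σT_eq⁴/S.
1−A = 4 × 5.67×10⁻⁸ × (748)⁴ / 4.47×10⁵ = 0.159.

A ≈ 0.84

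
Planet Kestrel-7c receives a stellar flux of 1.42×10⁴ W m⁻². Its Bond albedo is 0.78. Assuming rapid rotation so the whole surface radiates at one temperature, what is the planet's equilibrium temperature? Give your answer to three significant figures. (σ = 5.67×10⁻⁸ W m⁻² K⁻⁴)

Energy balance: absorbed = emitted ⇒ πR²·S(1−A) = 4πR²·σT_eq⁴, so T_eq⁴ = S(1−A)/(4σ).
T_eq = [1.42×10⁴ × 0.22 / (4 × 5.67×10⁻⁸)]^(1/4) = (1.38×10¹⁰)^(1/4) = 343 K.

T_eq ≈ 343 K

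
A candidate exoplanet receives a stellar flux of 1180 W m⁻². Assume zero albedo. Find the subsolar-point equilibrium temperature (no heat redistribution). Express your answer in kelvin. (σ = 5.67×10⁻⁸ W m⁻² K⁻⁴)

At the subsolar point the surface absorbs S(1−A) and emits σT⁴ per unit area — no factor of 4, since only the local patch is in balance.
T = [1180 × 1.00 / 5.67×10⁻⁸]^(1/4) = (2.08×10¹⁰)^(1/4) = 380 K.

T_ss ≈ 380 K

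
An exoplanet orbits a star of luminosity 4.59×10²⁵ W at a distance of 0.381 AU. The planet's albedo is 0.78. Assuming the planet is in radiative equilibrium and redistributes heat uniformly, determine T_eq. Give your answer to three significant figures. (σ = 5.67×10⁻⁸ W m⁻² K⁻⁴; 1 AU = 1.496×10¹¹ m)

d = 0.381 AU = 5.70×10¹⁰ m.
Flux: S = L/(4πd²) = 4.59×10²⁵/(4π×(5.70×10¹⁰)²) = 1120 W m⁻².
Energy balance: absorbed = emitted ⇒ πR²·S(1−A) = 4πR²·σT_eq⁴, so T_eq⁴ = S(1−A)/(4σ).
T_eq = [1120 × 0.22 / (4 × 5.67×10⁻⁸)]^(1/4) = (1.09×10⁹)^(1/4) = 182 K.

T_eq ≈ 182 K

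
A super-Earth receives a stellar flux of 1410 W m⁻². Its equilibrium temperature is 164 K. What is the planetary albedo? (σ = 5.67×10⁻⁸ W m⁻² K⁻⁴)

From T_eq⁴ = S(1−A)/(4σ): 1−A = 4σT_eq⁴/S.
1−A = 4 × 5.67×10⁻⁸ × (164)⁴ / 1410 = 0.116.

A ≈ 0.88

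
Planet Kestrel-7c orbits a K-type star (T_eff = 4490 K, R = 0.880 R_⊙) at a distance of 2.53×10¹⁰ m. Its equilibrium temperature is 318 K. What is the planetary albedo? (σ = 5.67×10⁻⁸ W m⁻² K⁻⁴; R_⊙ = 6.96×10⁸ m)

A ≈ 0.83

R_⋆ = 0.880 × 6.96×10⁸ = 6.12×10⁸ m.
L = 4πR_⋆²σT_⋆⁴ = 4π(6.12×10⁸)² × 5.67×10⁻⁸ × (4490)⁴ = 1.09×10²⁶ W.
S = L/(4πd²) = 1.35×10⁴ W m⁻².
From T_eq⁴ = S(1−A)/(4σ): 1−A = 4σT_eq⁴/S.
1−A = 4 × 5.67×10⁻⁸ × (318)⁴ / 1.35×10⁴ = 0.172.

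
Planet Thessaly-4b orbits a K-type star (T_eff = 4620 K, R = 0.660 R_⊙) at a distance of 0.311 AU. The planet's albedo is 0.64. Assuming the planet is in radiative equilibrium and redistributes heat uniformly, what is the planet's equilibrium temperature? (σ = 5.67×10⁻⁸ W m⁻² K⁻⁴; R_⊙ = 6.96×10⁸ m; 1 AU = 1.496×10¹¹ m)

R_⋆ = 0.660 × 6.96×10⁸ = 4.59×10⁸ m.
d = 0.311 AU = 4.65×10¹⁰ m.
L = 4πR_⋆²σT_⋆⁴ = 4π(4.59×10⁸)² × 5.67×10⁻⁸ × (4620)⁴ = 6.85×10²⁵ W.
S = L/(4πd²) = 2520 W m⁻².
Energy balance: absorbed = emitted ⇒ πR²·S(1−A) = 4πR²·σT_eq⁴, so T_eq⁴ = S(1−A)/(4σ).
T_eq = [2520 × 0.36 / (4 × 5.67×10⁻⁸)]^(1/4) = (4.00×10⁹)^(1/4) = 251 K.

T_eq ≈ 251 K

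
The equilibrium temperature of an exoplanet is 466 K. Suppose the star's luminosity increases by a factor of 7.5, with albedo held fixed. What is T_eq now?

T_eq ∝ L^(1/4) · d^(−1/2).
T′ = 466 × 7.5^(1/4) = 771 K.

T_eq ≈ 771 K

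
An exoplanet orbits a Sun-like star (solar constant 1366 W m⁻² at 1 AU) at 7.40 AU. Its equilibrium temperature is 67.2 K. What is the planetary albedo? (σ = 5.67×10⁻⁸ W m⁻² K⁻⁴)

Flux at 7.40 AU: S = 1366/7.40² = 24.9 W m⁻².
From T_eq⁴ = S(1−A)/(4σ): 1−A = 4σT_eq⁴/S.
1−A = 4 × 5.67×10⁻⁸ × (67.2)⁴ / 24.9 = 0.185.

A ≈ 0.81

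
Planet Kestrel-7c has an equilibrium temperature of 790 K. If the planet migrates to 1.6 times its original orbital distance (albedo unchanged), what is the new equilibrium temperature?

T_eq ∝ L^(1/4) · d^(−1/2).
T′ = 790 / 1.6^(1/2) = 625 K.

T_eq ≈ 625 K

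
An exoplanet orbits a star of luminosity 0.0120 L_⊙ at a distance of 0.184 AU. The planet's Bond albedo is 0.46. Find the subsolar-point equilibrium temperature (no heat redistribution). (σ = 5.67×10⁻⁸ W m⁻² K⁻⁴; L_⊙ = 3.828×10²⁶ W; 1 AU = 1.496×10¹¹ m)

d = 0.184 AU = 2.75×10¹⁰ m.
L = 0.0120 × 3.828×10²⁶ = 4.59×10²⁴ W.
Flux: S = L/(4πd²) = 4.59×10²⁴/(4π×(2.75×10¹⁰)²) = 482 W m⁻².
At the subsolar point the surface absorbs S(1−A) and emits σT⁴ per unit area — no factor of 4, since only the local patch is in balance.
T = [482 × 0.54 / 5.67×10⁻⁸]^(1/4) = (4.59×10⁹)^(1/4) = 260 K.

T_ss ≈ 260 K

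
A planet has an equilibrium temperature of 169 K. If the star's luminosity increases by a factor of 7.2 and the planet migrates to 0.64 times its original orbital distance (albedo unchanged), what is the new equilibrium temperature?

T_eq ≈ 346 K

T_eq ∝ L^(1/4) · d^(−1/2).
T′ = 169 × 7.2^(1/4) / 0.64^(1/2) = 346 K.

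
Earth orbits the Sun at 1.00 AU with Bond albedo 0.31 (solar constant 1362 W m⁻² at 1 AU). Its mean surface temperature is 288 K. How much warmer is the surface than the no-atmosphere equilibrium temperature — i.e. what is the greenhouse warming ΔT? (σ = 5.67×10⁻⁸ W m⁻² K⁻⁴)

ΔT ≈ 34.3 K

S = 1362/1.00² = 1362 W m⁻².
T_eq = [S(1−A)/(4σ)]^(1/4) = [1362×0.69/(4×5.67×10⁻⁸)]^(1/4) = 253.7 K.
ΔT = T_surf − T_eq = 288 − 253.7.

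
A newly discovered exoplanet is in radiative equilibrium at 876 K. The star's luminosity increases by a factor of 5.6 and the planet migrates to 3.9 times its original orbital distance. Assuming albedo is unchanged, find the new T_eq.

T_eq ∝ L^(1/4) · d^(−1/2).
T′ = 876 × 5.6^(1/4) / 3.9^(1/2) = 682 K.

T_eq ≈ 682 K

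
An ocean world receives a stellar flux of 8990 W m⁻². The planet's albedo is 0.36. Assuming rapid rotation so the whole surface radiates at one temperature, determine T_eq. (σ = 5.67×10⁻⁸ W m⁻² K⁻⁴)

T_eq ≈ 399 K

Energy balance: absorbed = emitted ⇒ πR²·S(1−A) = 4πR²·σT_eq⁴, so T_eq⁴ = S(1−A)/(4σ).
T_eq = [8990 × 0.64 / (4 × 5.67×10⁻⁸)]^(1/4) = (2.54×10¹⁰)^(1/4) = 399 K.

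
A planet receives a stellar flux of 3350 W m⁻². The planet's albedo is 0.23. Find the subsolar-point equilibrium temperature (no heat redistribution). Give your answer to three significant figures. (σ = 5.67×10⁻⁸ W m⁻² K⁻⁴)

At the subsolar point the surface absorbs S(1−A) and emits σT⁴ per unit area — no factor of 4, since only the local patch is in balance.
T = [3350 × 0.77 / 5.67×10⁻⁸]^(1/4) = (4.55×10¹⁰)^(1/4) = 462 K.

T_ss ≈ 462 K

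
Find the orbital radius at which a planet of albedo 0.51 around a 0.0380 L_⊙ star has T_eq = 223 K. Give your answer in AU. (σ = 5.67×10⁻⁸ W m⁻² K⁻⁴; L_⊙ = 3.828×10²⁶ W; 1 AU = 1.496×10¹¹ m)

d ≈ 0.213 AU

L = 0.0380 × 3.828×10²⁶ = 1.45×10²⁵ W.
From T_eq⁴ = L(1−A)/(16πσd²): d = √[L(1−A)/(16πσT_eq⁴)].
d = √[1.45×10²⁵ × 0.49 / (16π × 5.67×10⁻⁸ × (223)⁴)] = 3.18×10¹⁰ m = 0.213 AU.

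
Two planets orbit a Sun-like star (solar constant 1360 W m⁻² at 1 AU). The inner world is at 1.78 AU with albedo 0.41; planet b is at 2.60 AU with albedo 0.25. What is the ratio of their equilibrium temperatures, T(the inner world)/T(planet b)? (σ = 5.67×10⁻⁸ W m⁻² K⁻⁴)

T₁/T₂ ≈ 1.138

T_eq = [S₀(1−A)/(4σd²)]^(1/4), so T ∝ (1−A)^(1/4) / √d.
T₁ = [1360×0.59/(4×5.67×10⁻⁸×1.78²)]^(1/4) = 182.80 K.
T₂ = [1360×0.75/(4×5.67×10⁻⁸×2.60²)]^(1/4) = 160.60 K.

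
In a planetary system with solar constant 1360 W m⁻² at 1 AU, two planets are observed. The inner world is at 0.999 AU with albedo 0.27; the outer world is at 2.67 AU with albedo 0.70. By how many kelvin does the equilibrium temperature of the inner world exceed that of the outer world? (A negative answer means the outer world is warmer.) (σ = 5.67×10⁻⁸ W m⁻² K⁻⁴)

ΔT ≈ 131.3 K

T_eq = [S₀(1−A)/(4σd²)]^(1/4), so T ∝ (1−A)^(1/4) / √d.
T₁ = [1360×0.73/(4×5.67×10⁻⁸×0.999²)]^(1/4) = 257.35 K.
T₂ = [1360×0.30/(4×5.67×10⁻⁸×2.67²)]^(1/4) = 126.04 K.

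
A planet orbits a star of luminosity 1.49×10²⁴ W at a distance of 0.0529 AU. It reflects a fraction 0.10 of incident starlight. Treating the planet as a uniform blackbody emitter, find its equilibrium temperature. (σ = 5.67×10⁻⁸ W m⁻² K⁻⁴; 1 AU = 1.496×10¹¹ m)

T_eq ≈ 294 K

d = 0.0529 AU = 7.91×10⁹ m.
Flux: S = L/(4πd²) = 1.49×10²⁴/(4π×(7.91×10⁹)²) = 1890 W m⁻².
Energy balance: absorbed = emitted ⇒ πR²·S(1−A) = 4πR²·σT_eq⁴, so T_eq⁴ = S(1−A)/(4σ).
T_eq = [1890 × 0.90 / (4 × 5.67×10⁻⁸)]^(1/4) = (7.51×10⁹)^(1/4) = 294 K.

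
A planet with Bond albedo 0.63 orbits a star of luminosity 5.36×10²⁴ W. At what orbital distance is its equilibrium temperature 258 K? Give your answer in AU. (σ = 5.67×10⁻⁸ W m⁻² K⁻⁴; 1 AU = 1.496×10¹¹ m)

d ≈ 0.0838 AU

From T_eq⁴ = L(1−A)/(16πσd²): d = √[L(1−A)/(16πσT_eq⁴)].
d = √[5.36×10²⁴ × 0.37 / (16π × 5.67×10⁻⁸ × (258)⁴)] = 1.25×10¹⁰ m = 0.0838 AU.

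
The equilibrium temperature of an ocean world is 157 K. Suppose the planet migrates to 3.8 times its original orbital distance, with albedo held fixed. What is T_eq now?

T_eq ≈ 80.5 K

T_eq ∝ L^(1/4) · d^(−1/2).
T′ = 157 / 3.8^(1/2) = 80.5 K.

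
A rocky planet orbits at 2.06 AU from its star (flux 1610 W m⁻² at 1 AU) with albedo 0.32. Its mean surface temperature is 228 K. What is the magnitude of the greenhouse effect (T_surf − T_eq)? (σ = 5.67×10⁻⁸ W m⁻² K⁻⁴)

S = 1610/2.06² = 379.4 W m⁻².
T_eq = [S(1−A)/(4σ)]^(1/4) = [379.4×0.68/(4×5.67×10⁻⁸)]^(1/4) = 183.6 K.
ΔT = T_surf − T_eq = 228 − 183.6.

ΔT ≈ 44.4 K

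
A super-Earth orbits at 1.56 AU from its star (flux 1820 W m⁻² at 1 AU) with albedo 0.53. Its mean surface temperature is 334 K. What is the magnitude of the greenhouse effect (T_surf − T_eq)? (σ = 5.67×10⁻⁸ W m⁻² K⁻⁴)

ΔT ≈ 135.6 K

S = 1820/1.56² = 747.9 W m⁻².
T_eq = [S(1−A)/(4σ)]^(1/4) = [747.9×0.47/(4×5.67×10⁻⁸)]^(1/4) = 198.4 K.
ΔT = T_surf − T_eq = 334 − 198.4.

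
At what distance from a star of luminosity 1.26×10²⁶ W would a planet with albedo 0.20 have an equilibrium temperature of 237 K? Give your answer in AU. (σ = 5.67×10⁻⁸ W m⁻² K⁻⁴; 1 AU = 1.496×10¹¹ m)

From T_eq⁴ = L(1−A)/(16πσd²): d = √[L(1−A)/(16πσT_eq⁴)].
d = √[1.26×10²⁶ × 0.80 / (16π × 5.67×10⁻⁸ × (237)⁴)] = 1.06×10¹¹ m = 0.708 AU.

d ≈ 0.708 AU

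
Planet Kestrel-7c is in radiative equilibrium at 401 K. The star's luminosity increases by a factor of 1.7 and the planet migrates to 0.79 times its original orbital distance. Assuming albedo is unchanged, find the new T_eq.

T_eq ∝ L^(1/4) · d^(−1/2).
T′ = 401 × 1.7^(1/4) / 0.79^(1/2) = 515 K.

T_eq ≈ 515 K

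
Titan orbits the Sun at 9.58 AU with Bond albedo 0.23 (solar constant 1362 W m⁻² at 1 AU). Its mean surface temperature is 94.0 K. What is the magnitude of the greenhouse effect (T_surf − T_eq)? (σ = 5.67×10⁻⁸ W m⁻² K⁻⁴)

S = 1362/9.58² = 14.84 W m⁻².
T_eq = [S(1−A)/(4σ)]^(1/4) = [14.84×0.77/(4×5.67×10⁻⁸)]^(1/4) = 84.3 K.
ΔT = T_surf − T_eq = 94 − 84.3.

ΔT ≈ 9.7 K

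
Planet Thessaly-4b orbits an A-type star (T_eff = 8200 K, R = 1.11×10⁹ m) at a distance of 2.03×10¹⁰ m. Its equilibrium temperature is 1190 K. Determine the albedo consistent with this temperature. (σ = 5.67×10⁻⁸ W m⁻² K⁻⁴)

A ≈ 0.41

L = 4πR_⋆²σT_⋆⁴ = 4π(1.11×10⁹)² × 5.67×10⁻⁸ × (8200)⁴ = 3.97×10²⁷ W.
S = L/(4πd²) = 7.66×10⁵ W m⁻².
From T_eq⁴ = S(1−A)/(4σ): 1−A = 4σT_eq⁴/S.
1−A = 4 × 5.67×10⁻⁸ × (1190)⁴ / 7.66×10⁵ = 0.593.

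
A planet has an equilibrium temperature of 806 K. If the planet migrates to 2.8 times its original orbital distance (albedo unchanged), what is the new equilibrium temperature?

T_eq ∝ L^(1/4) · d^(−1/2).
T′ = 806 / 2.8^(1/2) = 482 K.

T_eq ≈ 482 K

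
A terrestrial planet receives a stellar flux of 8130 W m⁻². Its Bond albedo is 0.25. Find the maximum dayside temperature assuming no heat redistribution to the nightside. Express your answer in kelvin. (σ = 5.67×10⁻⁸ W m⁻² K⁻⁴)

With no redistribution each surface element balances locally: S(1−A) = σT⁴.
T = [8130 × 0.75 / 5.67×10⁻⁸]^(1/4) = (1.08×10¹¹)^(1/4) = 573 K.

T_ss ≈ 573 K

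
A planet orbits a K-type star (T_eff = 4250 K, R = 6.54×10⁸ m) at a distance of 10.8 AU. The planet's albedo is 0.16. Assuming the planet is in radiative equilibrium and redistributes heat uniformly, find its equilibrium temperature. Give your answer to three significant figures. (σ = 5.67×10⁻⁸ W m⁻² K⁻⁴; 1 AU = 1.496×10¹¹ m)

d = 10.8 AU = 1.62×10¹² m.
L = 4πR_⋆²σT_⋆⁴ = 4π(6.54×10⁸)² × 5.67×10⁻⁸ × (4250)⁴ = 9.94×10²⁵ W.
S = L/(4πd²) = 3.03 W m⁻².
Energy balance: absorbed = emitted ⇒ πR²·S(1−A) = 4πR²·σT_eq⁴, so T_eq⁴ = S(1−A)/(4σ).
T_eq = [3.03 × 0.84 / (4 × 5.67×10⁻⁸)]^(1/4) = (1.12×10⁷)^(1/4) = 57.9 K.

T_eq ≈ 57.9 K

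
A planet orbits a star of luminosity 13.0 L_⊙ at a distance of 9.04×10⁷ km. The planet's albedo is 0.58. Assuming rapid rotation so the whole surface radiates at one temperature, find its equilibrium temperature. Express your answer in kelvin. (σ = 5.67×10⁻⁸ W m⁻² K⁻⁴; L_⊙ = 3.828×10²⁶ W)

T_eq ≈ 547 K

d = 9.04×10⁷ km = 9.04×10¹⁰ m.
L = 13.0 × 3.828×10²⁶ = 4.98×10²⁷ W.
Flux: S = L/(4πd²) = 4.98×10²⁷/(4π×(9.04×10¹⁰)²) = 4.85×10⁴ W m⁻².
Energy balance: absorbed = emitted ⇒ πR²·S(1−A) = 4πR²·σT_eq⁴, so T_eq⁴ = S(1−A)/(4σ).
T_eq = [4.85×10⁴ × 0.42 / (4 × 5.67×10⁻⁸)]^(1/4) = (8.97×10¹⁰)^(1/4) = 547 K.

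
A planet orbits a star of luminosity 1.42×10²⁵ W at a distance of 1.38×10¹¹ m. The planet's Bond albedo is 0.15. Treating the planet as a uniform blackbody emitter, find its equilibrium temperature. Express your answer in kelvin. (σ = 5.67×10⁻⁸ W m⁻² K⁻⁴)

Flux: S = L/(4πd²) = 1.42×10²⁵/(4π×(1.38×10¹¹)²) = 59.3 W m⁻².
Energy balance: absorbed = emitted ⇒ πR²·S(1−A) = 4πR²·σT_eq⁴, so T_eq⁴ = S(1−A)/(4σ).
T_eq = [59.3 × 0.85 / (4 × 5.67×10⁻⁸)]^(1/4) = (2.22×10⁸)^(1/4) = 122 K.

T_eq ≈ 122 K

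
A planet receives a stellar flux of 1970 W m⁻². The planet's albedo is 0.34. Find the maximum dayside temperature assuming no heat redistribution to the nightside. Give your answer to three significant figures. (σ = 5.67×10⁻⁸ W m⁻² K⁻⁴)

T_ss ≈ 389 K

With no redistribution each surface element balances locally: S(1−A) = σT⁴.
T = [1970 × 0.66 / 5.67×10⁻⁸]^(1/4) = (2.29×10¹⁰)^(1/4) = 389 K.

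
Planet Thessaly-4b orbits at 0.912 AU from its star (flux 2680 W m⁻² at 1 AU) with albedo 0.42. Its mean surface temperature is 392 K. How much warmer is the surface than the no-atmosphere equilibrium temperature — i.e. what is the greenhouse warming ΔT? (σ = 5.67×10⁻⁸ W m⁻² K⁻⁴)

ΔT ≈ 90.7 K

S = 2680/0.912² = 3222 W m⁻².
T_eq = [S(1−A)/(4σ)]^(1/4) = [3222×0.58/(4×5.67×10⁻⁸)]^(1/4) = 301.3 K.
ΔT = T_surf − T_eq = 392 − 301.3.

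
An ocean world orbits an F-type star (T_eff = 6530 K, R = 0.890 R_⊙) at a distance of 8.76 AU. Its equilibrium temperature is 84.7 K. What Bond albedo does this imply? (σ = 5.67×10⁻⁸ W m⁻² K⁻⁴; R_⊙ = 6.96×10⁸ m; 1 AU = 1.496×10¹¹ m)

R_⋆ = 0.890 × 6.96×10⁸ = 6.19×10⁸ m.
d = 8.76 AU = 1.31×10¹² m.
L = 4πR_⋆²σT_⋆⁴ = 4π(6.19×10⁸)² × 5.67×10⁻⁸ × (6530)⁴ = 4.97×10²⁶ W.
S = L/(4πd²) = 23.0 W m⁻².
From T_eq⁴ = S(1−A)/(4σ): 1−A = 4σT_eq⁴/S.
1−A = 4 × 5.67×10⁻⁸ × (84.7)⁴ / 23.0 = 0.507.

A ≈ 0.49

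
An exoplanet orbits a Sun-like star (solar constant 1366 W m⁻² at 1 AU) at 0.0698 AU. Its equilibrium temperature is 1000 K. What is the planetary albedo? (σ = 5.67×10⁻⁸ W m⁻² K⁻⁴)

A ≈ 0.19

Flux at 0.0698 AU: S = 1366/0.0698² = 2.80×10⁵ W m⁻².
From T_eq⁴ = S(1−A)/(4σ): 1−A = 4σT_eq⁴/S.
1−A = 4 × 5.67×10⁻⁸ × (1000)⁴ / 2.80×10⁵ = 0.809.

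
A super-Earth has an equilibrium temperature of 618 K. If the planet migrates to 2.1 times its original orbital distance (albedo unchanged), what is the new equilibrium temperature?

T_eq ∝ L^(1/4) · d^(−1/2).
T′ = 618 / 2.1^(1/2) = 426 K.

T_eq ≈ 426 K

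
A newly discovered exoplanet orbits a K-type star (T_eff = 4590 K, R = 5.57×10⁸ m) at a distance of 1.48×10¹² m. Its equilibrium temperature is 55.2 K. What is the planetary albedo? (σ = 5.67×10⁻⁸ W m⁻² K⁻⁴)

L = 4πR_⋆²σT_⋆⁴ = 4π(5.57×10⁸)² × 5.67×10⁻⁸ × (4590)⁴ = 9.81×10²⁵ W.
S = L/(4πd²) = 3.56 W m⁻².
From T_eq⁴ = S(1−A)/(4σ): 1−A = 4σT_eq⁴/S.
1−A = 4 × 5.67×10⁻⁸ × (55.2)⁴ / 3.56 = 0.591.

A ≈ 0.41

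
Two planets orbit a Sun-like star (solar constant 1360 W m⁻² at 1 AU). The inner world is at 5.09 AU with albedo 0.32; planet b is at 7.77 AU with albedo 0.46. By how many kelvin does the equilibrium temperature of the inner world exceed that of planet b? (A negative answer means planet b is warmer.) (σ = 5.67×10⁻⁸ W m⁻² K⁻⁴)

T_eq = [S₀(1−A)/(4σd²)]^(1/4), so T ∝ (1−A)^(1/4) / √d.
T₁ = [1360×0.68/(4×5.67×10⁻⁸×5.09²)]^(1/4) = 112.01 K.
T₂ = [1360×0.54/(4×5.67×10⁻⁸×7.77²)]^(1/4) = 85.58 K.

ΔT ≈ 26.4 K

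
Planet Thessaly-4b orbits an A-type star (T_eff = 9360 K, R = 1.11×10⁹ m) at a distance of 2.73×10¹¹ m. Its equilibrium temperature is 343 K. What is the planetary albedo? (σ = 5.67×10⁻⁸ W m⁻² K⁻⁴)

A ≈ 0.56

L = 4πR_⋆²σT_⋆⁴ = 4π(1.11×10⁹)² × 5.67×10⁻⁸ × (9360)⁴ = 6.74×10²⁷ W.
S = L/(4πd²) = 7190 W m⁻².
From T_eq⁴ = S(1−A)/(4σ): 1−A = 4σT_eq⁴/S.
1−A = 4 × 5.67×10⁻⁸ × (343)⁴ / 7190 = 0.436.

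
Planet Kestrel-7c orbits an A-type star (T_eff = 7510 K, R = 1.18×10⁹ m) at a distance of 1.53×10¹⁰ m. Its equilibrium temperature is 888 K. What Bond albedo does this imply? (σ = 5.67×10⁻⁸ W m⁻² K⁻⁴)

L = 4πR_⋆²σT_⋆⁴ = 4π(1.18×10⁹)² × 5.67×10⁻⁸ × (7510)⁴ = 3.16×10²⁷ W.
S = L/(4πd²) = 1.07×10⁶ W m⁻².
From T_eq⁴ = S(1−A)/(4σ): 1−A = 4σT_eq⁴/S.
1−A = 4 × 5.67×10⁻⁸ × (888)⁴ / 1.07×10⁶ = 0.131.

A ≈ 0.87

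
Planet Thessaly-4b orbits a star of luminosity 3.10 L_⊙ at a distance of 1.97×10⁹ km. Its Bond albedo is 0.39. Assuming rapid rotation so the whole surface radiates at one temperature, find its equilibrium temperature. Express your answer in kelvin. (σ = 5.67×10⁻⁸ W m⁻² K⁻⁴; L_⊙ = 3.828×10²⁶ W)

T_eq ≈ 89.9 K

d = 1.97×10⁹ km = 1.97×10¹² m.
L = 3.10 × 3.828×10²⁶ = 1.19×10²⁷ W.
Flux: S = L/(4πd²) = 1.19×10²⁷/(4π×(1.97×10¹²)²) = 24.3 W m⁻².
Energy balance: absorbed = emitted ⇒ πR²·S(1−A) = 4πR²·σT_eq⁴, so T_eq⁴ = S(1−A)/(4σ).
T_eq = [24.3 × 0.61 / (4 × 5.67×10⁻⁸)]^(1/4) = (6.54×10⁷)^(1/4) = 89.9 K.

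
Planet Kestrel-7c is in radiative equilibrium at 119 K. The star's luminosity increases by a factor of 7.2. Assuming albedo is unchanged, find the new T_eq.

T_eq ≈ 195 K

T_eq ∝ L^(1/4) · d^(−1/2).
T′ = 119 × 7.2^(1/4) = 195 K.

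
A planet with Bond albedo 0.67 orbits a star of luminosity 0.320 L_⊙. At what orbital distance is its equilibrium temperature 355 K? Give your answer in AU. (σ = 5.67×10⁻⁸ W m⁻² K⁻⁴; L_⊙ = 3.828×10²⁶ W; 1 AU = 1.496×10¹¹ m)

L = 0.320 × 3.828×10²⁶ = 1.22×10²⁶ W.
From T_eq⁴ = L(1−A)/(16πσd²): d = √[L(1−A)/(16πσT_eq⁴)].
d = √[1.22×10²⁶ × 0.33 / (16π × 5.67×10⁻⁸ × (355)⁴)] = 2.99×10¹⁰ m = 0.200 AU.

d ≈ 0.200 AU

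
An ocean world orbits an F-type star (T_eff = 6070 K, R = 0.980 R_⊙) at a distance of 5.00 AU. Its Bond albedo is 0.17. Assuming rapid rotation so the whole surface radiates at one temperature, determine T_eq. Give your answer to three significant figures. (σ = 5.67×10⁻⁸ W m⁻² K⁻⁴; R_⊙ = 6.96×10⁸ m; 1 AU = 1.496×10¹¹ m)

R_⋆ = 0.980 × 6.96×10⁸ = 6.82×10⁸ m.
d = 5.00 AU = 7.48×10¹¹ m.
L = 4πR_⋆²σT_⋆⁴ = 4π(6.82×10⁸)² × 5.67×10⁻⁸ × (6070)⁴ = 4.50×10²⁶ W.
S = L/(4πd²) = 64.0 W m⁻².
Energy balance: absorbed = emitted ⇒ πR²·S(1−A) = 4πR²·σT_eq⁴, so T_eq⁴ = S(1−A)/(4σ).
T_eq = [64.0 × 0.83 / (4 × 5.67×10⁻⁸)]^(1/4) = (2.34×10⁸)^(1/4) = 124 K.

T_eq ≈ 124 K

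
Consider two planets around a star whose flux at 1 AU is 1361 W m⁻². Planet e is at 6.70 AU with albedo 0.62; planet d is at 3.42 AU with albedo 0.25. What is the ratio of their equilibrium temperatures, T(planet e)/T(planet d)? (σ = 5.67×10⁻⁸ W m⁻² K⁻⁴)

T_eq = [S₀(1−A)/(4σd²)]^(1/4), so T ∝ (1−A)^(1/4) / √d.
T₁ = [1361×0.38/(4×5.67×10⁻⁸×6.70²)]^(1/4) = 84.42 K.
T₂ = [1361×0.75/(4×5.67×10⁻⁸×3.42²)]^(1/4) = 140.06 K.

T₁/T₂ ≈ 0.603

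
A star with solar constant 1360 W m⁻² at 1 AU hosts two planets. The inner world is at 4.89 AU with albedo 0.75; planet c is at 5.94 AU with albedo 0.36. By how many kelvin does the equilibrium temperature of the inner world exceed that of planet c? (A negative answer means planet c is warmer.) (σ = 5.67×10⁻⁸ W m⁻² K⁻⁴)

ΔT ≈ -13.1 K

T_eq = [S₀(1−A)/(4σd²)]^(1/4), so T ∝ (1−A)^(1/4) / √d.
T₁ = [1360×0.25/(4×5.67×10⁻⁸×4.89²)]^(1/4) = 88.98 K.
T₂ = [1360×0.64/(4×5.67×10⁻⁸×5.94²)]^(1/4) = 102.12 K.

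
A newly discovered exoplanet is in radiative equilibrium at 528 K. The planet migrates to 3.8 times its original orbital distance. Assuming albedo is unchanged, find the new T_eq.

T_eq ∝ L^(1/4) · d^(−1/2).
T′ = 528 / 3.8^(1/2) = 271 K.

T_eq ≈ 271 K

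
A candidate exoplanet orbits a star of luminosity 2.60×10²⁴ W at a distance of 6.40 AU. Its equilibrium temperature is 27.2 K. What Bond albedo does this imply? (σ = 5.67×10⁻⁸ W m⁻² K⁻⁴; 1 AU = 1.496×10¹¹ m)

A ≈ 0.45

d = 6.40 AU = 9.57×10¹¹ m.
Flux: S = L/(4πd²) = 2.60×10²⁴/(4π×(9.57×10¹¹)²) = 0.226 W m⁻².
From T_eq⁴ = S(1−A)/(4σ): 1−A = 4σT_eq⁴/S.
1−A = 4 × 5.67×10⁻⁸ × (27.2)⁴ / 0.226 = 0.550.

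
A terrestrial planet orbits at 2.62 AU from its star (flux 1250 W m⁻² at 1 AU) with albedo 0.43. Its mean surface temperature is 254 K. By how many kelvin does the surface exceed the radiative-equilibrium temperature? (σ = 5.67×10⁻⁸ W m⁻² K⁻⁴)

S = 1250/2.62² = 182.1 W m⁻².
T_eq = [S(1−A)/(4σ)]^(1/4) = [182.1×0.57/(4×5.67×10⁻⁸)]^(1/4) = 146.3 K.
ΔT = T_surf − T_eq = 254 − 146.3.

ΔT ≈ 107.7 K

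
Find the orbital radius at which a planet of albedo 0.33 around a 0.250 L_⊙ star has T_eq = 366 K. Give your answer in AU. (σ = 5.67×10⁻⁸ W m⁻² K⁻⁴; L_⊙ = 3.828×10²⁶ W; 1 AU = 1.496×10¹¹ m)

L = 0.250 × 3.828×10²⁶ = 9.57×10²⁵ W.
From T_eq⁴ = L(1−A)/(16πσd²): d = √[L(1−A)/(16πσT_eq⁴)].
d = √[9.57×10²⁵ × 0.67 / (16π × 5.67×10⁻⁸ × (366)⁴)] = 3.54×10¹⁰ m = 0.237 AU.

d ≈ 0.237 AU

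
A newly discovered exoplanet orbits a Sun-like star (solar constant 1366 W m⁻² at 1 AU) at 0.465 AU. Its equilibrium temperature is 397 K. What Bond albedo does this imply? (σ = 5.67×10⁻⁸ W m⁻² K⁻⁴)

Flux at 0.465 AU: S = 1366/0.465² = 6320 W m⁻².
From T_eq⁴ = S(1−A)/(4σ): 1−A = 4σT_eq⁴/S.
1−A = 4 × 5.67×10⁻⁸ × (397)⁴ / 6320 = 0.892.

A ≈ 0.11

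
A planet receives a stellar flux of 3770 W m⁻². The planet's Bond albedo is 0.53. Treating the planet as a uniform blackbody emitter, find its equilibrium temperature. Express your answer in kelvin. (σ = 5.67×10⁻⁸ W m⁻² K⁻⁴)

Energy balance: absorbed = emitted ⇒ πR²·S(1−A) = 4πR²·σT_eq⁴, so T_eq⁴ = S(1−A)/(4σ).
T_eq = [3770 × 0.47 / (4 × 5.67×10⁻⁸)]^(1/4) = (7.81×10⁹)^(1/4) = 297 K.

T_eq ≈ 297 K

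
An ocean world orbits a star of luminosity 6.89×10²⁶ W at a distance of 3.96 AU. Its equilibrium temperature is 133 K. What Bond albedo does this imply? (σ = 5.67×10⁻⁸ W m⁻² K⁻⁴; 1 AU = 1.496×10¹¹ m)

d = 3.96 AU = 5.92×10¹¹ m.
Flux: S = L/(4πd²) = 6.89×10²⁶/(4π×(5.92×10¹¹)²) = 156 W m⁻².
From T_eq⁴ = S(1−A)/(4σ): 1−A = 4σT_eq⁴/S.
1−A = 4 × 5.67×10⁻⁸ × (133)⁴ / 156 = 0.454.

A ≈ 0.55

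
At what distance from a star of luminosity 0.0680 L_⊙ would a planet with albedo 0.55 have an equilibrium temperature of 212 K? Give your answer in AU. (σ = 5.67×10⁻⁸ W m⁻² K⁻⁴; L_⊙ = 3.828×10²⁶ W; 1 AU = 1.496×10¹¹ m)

L = 0.0680 × 3.828×10²⁶ = 2.60×10²⁵ W.
From T_eq⁴ = L(1−A)/(16πσd²): d = √[L(1−A)/(16πσT_eq⁴)].
d = √[2.60×10²⁵ × 0.45 / (16π × 5.67×10⁻⁸ × (212)⁴)] = 4.51×10¹⁰ m = 0.302 AU.

d ≈ 0.302 AU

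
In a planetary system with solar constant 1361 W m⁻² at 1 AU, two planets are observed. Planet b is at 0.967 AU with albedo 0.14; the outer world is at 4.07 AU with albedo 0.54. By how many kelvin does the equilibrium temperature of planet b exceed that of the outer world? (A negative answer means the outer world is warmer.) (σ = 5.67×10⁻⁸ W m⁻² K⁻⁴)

T_eq = [S₀(1−A)/(4σd²)]^(1/4), so T ∝ (1−A)^(1/4) / √d.
T₁ = [1361×0.86/(4×5.67×10⁻⁸×0.967²)]^(1/4) = 272.56 K.
T₂ = [1361×0.46/(4×5.67×10⁻⁸×4.07²)]^(1/4) = 113.62 K.

ΔT ≈ 158.9 K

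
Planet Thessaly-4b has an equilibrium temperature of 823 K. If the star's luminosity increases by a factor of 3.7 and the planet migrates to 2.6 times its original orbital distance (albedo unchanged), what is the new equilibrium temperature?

T_eq ≈ 708 K

T_eq ∝ L^(1/4) · d^(−1/2).
T′ = 823 × 3.7^(1/4) / 2.6^(1/2) = 708 K.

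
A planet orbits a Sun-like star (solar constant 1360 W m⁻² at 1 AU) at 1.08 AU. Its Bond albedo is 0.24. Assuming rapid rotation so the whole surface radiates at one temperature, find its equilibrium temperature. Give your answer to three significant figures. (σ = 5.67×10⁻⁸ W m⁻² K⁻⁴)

Flux at 1.08 AU: S = 1360/1.08² = 1170 W m⁻².
Energy balance: absorbed = emitted ⇒ πR²·S(1−A) = 4πR²·σT_eq⁴, so T_eq⁴ = S(1−A)/(4σ).
T_eq = [1170 × 0.76 / (4 × 5.67×10⁻⁸)]^(1/4) = (3.91×10⁹)^(1/4) = 250 K.

T_eq ≈ 250 K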